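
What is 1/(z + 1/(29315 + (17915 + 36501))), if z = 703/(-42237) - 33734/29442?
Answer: -913359601791/1061698674125 ≈ -0.86028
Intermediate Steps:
z = -12680006/10908261 (z = 703*(-1/42237) - 33734*1/29442 = -37/2223 - 16867/14721 = -12680006/10908261 ≈ -1.1624)
1/(z + 1/(29315 + (17915 + 36501))) = 1/(-12680006/10908261 + 1/(29315 + (17915 + 36501))) = 1/(-12680006/10908261 + 1/(29315 + 54416)) = 1/(-12680006/10908261 + 1/83731) = 1/(-1061698674125/913359601791) = -913359601791/1061698674125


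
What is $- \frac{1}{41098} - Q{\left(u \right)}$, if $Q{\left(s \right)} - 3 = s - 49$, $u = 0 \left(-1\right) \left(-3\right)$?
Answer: $\frac{1890507}{41098} \approx 46.0$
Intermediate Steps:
$u = 0$ ($u = 0 \left(-3\right) = 0$)
$Q{\left(s \right)} = -46 + s$ ($Q{\left(s \right)} = 3 + \left(s - 49\right) = 3 + \left(-49 + s\right) = -46 + s$)
$- \frac{1}{41098} - Q{\left(u \right)} = - \frac{1}{41098} - \left(-46 + 0\right) = \left(-1\right) \frac{1}{41098} - -46 = - \frac{1}{41098} + 46 = \frac{1890507}{41098}$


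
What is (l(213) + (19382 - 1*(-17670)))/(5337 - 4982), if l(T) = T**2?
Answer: 82421/355 ≈ 232.17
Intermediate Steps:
(l(213) + (19382 - 1*(-17670)))/(5337 - 4982) = (213**2 + (19382 - 1*(-17670)))/(5337 - 4982) = (45369 + (19382 + 17670))/355 = (45369 + 37052)*(1/355) = 82421*(1/355) = 82421/355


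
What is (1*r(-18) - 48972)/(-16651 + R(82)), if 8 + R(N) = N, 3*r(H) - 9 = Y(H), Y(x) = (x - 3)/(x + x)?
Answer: 1762877/596772 ≈ 2.9540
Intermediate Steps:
Y(x) = (-3 + x)/(2*x) (Y(x) = (-3 + x)/((2*x)) = (-3 + x)*(1/(2*x)) = (-3 + x)/(2*x))
r(H) = 3 + (-3 + H)/(6*H) (r(H) = 3 + ((-3 + H)/(2*H))/3 = 3 + (-3 + H)/(6*H))
R(N) = -8 + N
(1*r(-18) - 48972)/(-16651 + R(82)) = (1*((⅙)*(-3 + 19*(-18))/(-18)) - 48972)/(-16651 + (-8 + 82)) = (1*((⅙)*(-1/18)*(-3 - 342)) - 48972)/(-16651 + 74) = (1*((⅙)*(-1/18)*(-345)) - 48972)/(-16577) = (1*(115/36) - 48972)*(-1/16577) = (115/36 - 48972)*(-1/16577) = -1762877/36*(-1/16577) = 1762877/596772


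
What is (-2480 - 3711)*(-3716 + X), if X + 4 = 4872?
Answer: -7132032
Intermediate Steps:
X = 4868 (X = -4 + 4872 = 4868)
(-2480 - 3711)*(-3716 + X) = (-2480 - 3711)*(-3716 + 4868) = -6191*1152 = -7132032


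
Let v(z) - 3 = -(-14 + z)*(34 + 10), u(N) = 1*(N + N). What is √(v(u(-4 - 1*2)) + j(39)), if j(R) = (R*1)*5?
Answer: √1342 ≈ 36.633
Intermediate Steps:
u(N) = 2*N (u(N) = 1*(2*N) = 2*N)
j(R) = 5*R (j(R) = R*5 = 5*R)
v(z) = 619 - 44*z (v(z) = 3 - (-14 + z)*(34 + 10) = 3 - (-14 + z)*44 = 3 - (-616 + 44*z) = 3 + (616 - 44*z) = 619 - 44*z)
√(v(u(-4 - 1*2)) + j(39)) = √((619 - 88*(-4 - 1*2)) + 5*39) = √((619 - 88*(-4 - 2)) + 195) = √((619 - 88*(-6)) + 195) = √((619 - 44*(-12)) + 195) = √((619 + 528) + 195) = √(1147 + 195) = √1342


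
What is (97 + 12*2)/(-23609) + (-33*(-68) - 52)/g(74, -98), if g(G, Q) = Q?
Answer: -25881393/1156841 ≈ -22.372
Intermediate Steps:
(97 + 12*2)/(-23609) + (-33*(-68) - 52)/g(74, -98) = (97 + 12*2)/(-23609) + (-33*(-68) - 52)/(-98) = (97 + 24)*(-1/23609) + (2244 - 52)*(-1/98) = 121*(-1/23609) + 2192*(-1/98) = -121/23609 - 1096/49 = -25881393/1156841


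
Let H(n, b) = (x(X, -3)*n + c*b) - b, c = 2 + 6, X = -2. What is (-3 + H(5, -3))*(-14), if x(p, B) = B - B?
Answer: 336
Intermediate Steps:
x(p, B) = 0
c = 8
H(n, b) = 7*b (H(n, b) = (0*n + 8*b) - b = (0 + 8*b) - b = 8*b - b = 7*b)
(-3 + H(5, -3))*(-14) = (-3 + 7*(-3))*(-14) = (-3 - 21)*(-14) = -24*(-14) = 336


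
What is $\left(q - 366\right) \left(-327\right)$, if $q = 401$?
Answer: $-11445$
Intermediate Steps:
$\left(q - 366\right) \left(-327\right) = \left(401 - 366\right) \left(-327\right) = 35 \left(-327\right) = -11445$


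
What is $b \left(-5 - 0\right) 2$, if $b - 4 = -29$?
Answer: $250$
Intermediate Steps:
$b = -25$ ($b = 4 - 29 = -25$)
$b \left(-5 - 0\right) 2 = - 25 \left(-5 - 0\right) 2 = - 25 \left(-5 + 0\right) 2 = \left(-25\right) \left(-5\right) 2 = 125 \cdot 2 = 250$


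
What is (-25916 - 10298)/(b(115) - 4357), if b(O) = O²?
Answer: -18107/4434 ≈ -4.0837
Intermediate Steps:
(-25916 - 10298)/(b(115) - 4357) = (-25916 - 10298)/(115² - 4357) = -36214/(13225 - 4357) = -36214/8868 = -36214*1/8868 = -18107/4434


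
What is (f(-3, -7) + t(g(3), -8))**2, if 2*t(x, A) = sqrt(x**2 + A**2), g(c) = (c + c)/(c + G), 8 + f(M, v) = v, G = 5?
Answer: (120 - sqrt(1033))**2/64 ≈ 120.61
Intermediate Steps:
f(M, v) = -8 + v
g(c) = 2*c/(5 + c) (g(c) = (c + c)/(c + 5) = (2*c)/(5 + c) = 2*c/(5 + c))
t(x, A) = sqrt(A**2 + x**2)/2 (t(x, A) = sqrt(x**2 + A**2)/2 = sqrt(A**2 + x**2)/2)
(f(-3, -7) + t(g(3), -8))**2 = ((-8 - 7) + sqrt((-8)**2 + (2*3/(5 + 3))**2)/2)**2 = (-15 + sqrt(64 + (2*3/8)**2)/2)**2 = (-15 + sqrt(64 + (2*3*(1/8))**2)/2)**2 = (-15 + sqrt(64 + (3/4)**2)/2)**2 = (-15 + sqrt(64 + 9/16)/2)**2 = (-15 + sqrt(1033/16)/2)**2 = (-15 + (sqrt(1033)/4)/2)**2 = (-15 + sqrt(1033)/8)**2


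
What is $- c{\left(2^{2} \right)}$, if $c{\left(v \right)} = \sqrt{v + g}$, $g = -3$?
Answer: $-1$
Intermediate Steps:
$c{\left(v \right)} = \sqrt{-3 + v}$ ($c{\left(v \right)} = \sqrt{v - 3} = \sqrt{-3 + v}$)
$- c{\left(2^{2} \right)} = - \sqrt{-3 + 2^{2}} = - \sqrt{-3 + 4} = - \sqrt{1} = \left(-1\right) 1 = -1$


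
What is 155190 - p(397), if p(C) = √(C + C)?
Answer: 155190 - √794 ≈ 1.5516e+5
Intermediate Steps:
p(C) = √2*√C (p(C) = √(2*C) = √2*√C)
155190 - p(397) = 155190 - √2*√397 = 155190 - √794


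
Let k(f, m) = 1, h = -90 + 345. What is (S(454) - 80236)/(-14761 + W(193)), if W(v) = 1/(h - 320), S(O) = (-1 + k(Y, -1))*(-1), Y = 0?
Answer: 2607670/479733 ≈ 5.4357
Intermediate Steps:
h = 255
S(O) = 0 (S(O) = (-1 + 1)*(-1) = 0*(-1) = 0)
W(v) = -1/65 (W(v) = 1/(255 - 320) = 1/(-65) = -1/65)
(S(454) - 80236)/(-14761 + W(193)) = (0 - 80236)/(-14761 - 1/65) = -80236/(-959466/65) = -80236*(-65/959466) = 2607670/479733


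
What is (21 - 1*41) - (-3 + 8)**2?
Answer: -45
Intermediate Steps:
(21 - 1*41) - (-3 + 8)**2 = (21 - 41) - 1*5**2 = -20 - 1*25 = -20 - 25 = -45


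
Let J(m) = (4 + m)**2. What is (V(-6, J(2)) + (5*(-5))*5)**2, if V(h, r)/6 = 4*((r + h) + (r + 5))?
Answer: 2493241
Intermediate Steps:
V(h, r) = 120 + 24*h + 48*r (V(h, r) = 6*(4*((r + h) + (r + 5))) = 6*(4*((h + r) + (5 + r))) = 6*(4*(5 + h + 2*r)) = 6*(20 + 4*h + 8*r) = 120 + 24*h + 48*r)
(V(-6, J(2)) + (5*(-5))*5)**2 = ((120 + 24*(-6) + 48*(4 + 2)**2) + (5*(-5))*5)**2 = ((120 - 144 + 48*6**2) - 25*5)**2 = ((120 - 144 + 48*36) - 125)**2 = ((120 - 144 + 1728) - 125)**2 = (1704 - 125)**2 = 1579**2 = 2493241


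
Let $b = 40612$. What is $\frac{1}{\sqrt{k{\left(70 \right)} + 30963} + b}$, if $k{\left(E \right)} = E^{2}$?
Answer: $\frac{40612}{1649298681} - \frac{\sqrt{35863}}{1649298681} \approx 2.4509 \cdot 10^{-5}$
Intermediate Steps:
$\frac{1}{\sqrt{k{\left(70 \right)} + 30963} + b} = \frac{1}{\sqrt{70^{2} + 30963} + 40612} = \frac{1}{\sqrt{4900 + 30963} + 40612} = \frac{1}{\sqrt{35863} + 40612} = \frac{1}{40612 + \sqrt{35863}}$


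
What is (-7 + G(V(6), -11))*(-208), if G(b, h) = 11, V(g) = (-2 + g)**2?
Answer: -832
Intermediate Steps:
(-7 + G(V(6), -11))*(-208) = (-7 + 11)*(-208) = 4*(-208) = -832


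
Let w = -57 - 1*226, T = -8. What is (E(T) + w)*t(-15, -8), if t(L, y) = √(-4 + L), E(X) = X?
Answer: -291*I*√19 ≈ -1268.4*I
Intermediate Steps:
w = -283 (w = -57 - 226 = -283)
(E(T) + w)*t(-15, -8) = (-8 - 283)*√(-4 - 15) = -291*I*√19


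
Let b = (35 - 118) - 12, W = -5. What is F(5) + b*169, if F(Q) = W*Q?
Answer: -16080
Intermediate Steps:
b = -95 (b = -83 - 12 = -95)
F(Q) = -5*Q
F(5) + b*169 = -5*5 - 95*169 = -25 - 16055 = -16080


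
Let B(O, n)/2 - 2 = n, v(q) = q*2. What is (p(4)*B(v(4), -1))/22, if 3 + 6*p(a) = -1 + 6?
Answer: 1/33 ≈ 0.030303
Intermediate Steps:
v(q) = 2*q
p(a) = ⅓ (p(a) = -½ + (-1 + 6)/6 = -½ + (⅙)*5 = -½ + ⅚ = ⅓)
B(O, n) = 4 + 2*n
(p(4)*B(v(4), -1))/22 = ((4 + 2*(-1))/3)/22 = ((4 - 2)/3)*(1/22) = ((⅓)*2)*(1/22) = (⅔)*(1/22) = 1/33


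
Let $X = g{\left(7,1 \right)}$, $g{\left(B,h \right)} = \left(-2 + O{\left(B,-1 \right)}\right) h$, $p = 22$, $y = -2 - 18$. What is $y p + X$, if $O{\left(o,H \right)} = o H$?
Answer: $-449$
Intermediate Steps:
$y = -20$ ($y = -2 - 18 = -20$)
$O{\left(o,H \right)} = H o$
$g{\left(B,h \right)} = h \left(-2 - B\right)$ ($g{\left(B,h \right)} = \left(-2 - B\right) h = h \left(-2 - B\right)$)
$X = -9$ ($X = \left(-1\right) 1 \left(2 + 7\right) = \left(-1\right) 1 \cdot 9 = -9$)
$y p + X = \left(-20\right) 22 - 9 = -440 - 9 = -449$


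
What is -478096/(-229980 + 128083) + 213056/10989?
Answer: 26963564176/1119746133 ≈ 24.080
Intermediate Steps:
-478096/(-229980 + 128083) + 213056/10989 = -478096/(-101897) + 213056*(1/10989) = -478096*(-1/101897) + 213056/10989 = 478096/101897 + 213056/10989 = 26963564176/1119746133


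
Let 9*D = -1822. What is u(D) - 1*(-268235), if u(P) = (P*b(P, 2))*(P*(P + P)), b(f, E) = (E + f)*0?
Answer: 268235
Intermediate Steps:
D = -1822/9 (D = (⅑)*(-1822) = -1822/9 ≈ -202.44)
b(f, E) = 0
u(P) = 0 (u(P) = (P*0)*(P*(P + P)) = 0*(P*(2*P)) = 0*(2*P²) = 0)
u(D) - 1*(-268235) = 0 - 1*(-268235) = 0 + 268235 = 268235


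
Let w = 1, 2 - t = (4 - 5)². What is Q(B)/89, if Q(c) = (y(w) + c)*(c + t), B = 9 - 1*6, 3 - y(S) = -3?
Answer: 36/89 ≈ 0.40449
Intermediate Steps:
t = 1 (t = 2 - (4 - 5)² = 2 - 1*(-1)² = 2 - 1*1 = 2 - 1 = 1)
y(S) = 6 (y(S) = 3 - 1*(-3) = 3 + 3 = 6)
B = 3 (B = 9 - 6 = 3)
Q(c) = (1 + c)*(6 + c) (Q(c) = (6 + c)*(c + 1) = (6 + c)*(1 + c) = (1 + c)*(6 + c))
Q(B)/89 = (6 + 3² + 7*3)/89 = (6 + 9 + 21)/89 = (1/89)*36 = 36/89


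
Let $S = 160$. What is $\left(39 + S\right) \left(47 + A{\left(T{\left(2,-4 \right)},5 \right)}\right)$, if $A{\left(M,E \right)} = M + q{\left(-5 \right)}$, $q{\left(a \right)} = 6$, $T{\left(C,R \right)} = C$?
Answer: $10945$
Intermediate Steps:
$A{\left(M,E \right)} = 6 + M$ ($A{\left(M,E \right)} = M + 6 = 6 + M$)
$\left(39 + S\right) \left(47 + A{\left(T{\left(2,-4 \right)},5 \right)}\right) = \left(39 + 160\right) \left(47 + \left(6 + 2\right)\right) = 199 \left(47 + 8\right) = 199 \cdot 55 = 10945$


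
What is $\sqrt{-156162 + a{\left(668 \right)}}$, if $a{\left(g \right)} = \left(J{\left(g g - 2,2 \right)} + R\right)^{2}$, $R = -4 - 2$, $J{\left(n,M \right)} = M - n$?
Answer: $\sqrt{199117486914} \approx 4.4623 \cdot 10^{5}$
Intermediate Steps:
$R = -6$ ($R = -4 - 2 = -6$)
$a{\left(g \right)} = \left(-2 - g^{2}\right)^{2}$ ($a{\left(g \right)} = \left(\left(2 - \left(g g - 2\right)\right) - 6\right)^{2} = \left(\left(2 - \left(g^{2} - 2\right)\right) - 6\right)^{2} = \left(\left(2 - \left(-2 + g^{2}\right)\right) - 6\right)^{2} = \left(\left(4 - g^{2}\right) - 6\right)^{2} = \left(-2 - g^{2}\right)^{2}$)
$\sqrt{-156162 + a{\left(668 \right)}} = \sqrt{-156162 + \left(2 + 668^{2}\right)^{2}} = \sqrt{-156162 + \left(2 + 446224\right)^{2}} = \sqrt{-156162 + 446226^{2}} = \sqrt{-156162 + 199117643076} = \sqrt{199117486914}$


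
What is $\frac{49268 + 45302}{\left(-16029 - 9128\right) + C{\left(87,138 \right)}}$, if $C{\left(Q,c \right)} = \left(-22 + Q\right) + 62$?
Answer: $- \frac{9457}{2503} \approx -3.7783$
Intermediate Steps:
$C{\left(Q,c \right)} = 40 + Q$
$\frac{49268 + 45302}{\left(-16029 - 9128\right) + C{\left(87,138 \right)}} = \frac{49268 + 45302}{\left(-16029 - 9128\right) + \left(40 + 87\right)} = \frac{94570}{\left(-16029 - 9128\right) + 127} = \frac{94570}{-25157 + 127} = \frac{94570}{-25030} = 94570 \left(- \frac{1}{25030}\right) = - \frac{9457}{2503}$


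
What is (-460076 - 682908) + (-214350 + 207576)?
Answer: -1149758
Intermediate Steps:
(-460076 - 682908) + (-214350 + 207576) = -1142984 - 6774 = -1149758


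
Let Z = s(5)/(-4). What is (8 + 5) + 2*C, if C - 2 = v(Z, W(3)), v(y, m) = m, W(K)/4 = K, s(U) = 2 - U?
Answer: 41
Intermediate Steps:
Z = ¾ (Z = (2 - 1*5)/(-4) = (2 - 5)*(-¼) = -3*(-¼) = ¾ ≈ 0.75000)
W(K) = 4*K
C = 14 (C = 2 + 4*3 = 2 + 12 = 14)
(8 + 5) + 2*C = (8 + 5) + 2*14 = 13 + 28 = 41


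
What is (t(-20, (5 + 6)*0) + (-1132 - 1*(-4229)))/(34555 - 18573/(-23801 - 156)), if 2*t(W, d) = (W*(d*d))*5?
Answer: 74194829/827852708 ≈ 0.089623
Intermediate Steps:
t(W, d) = 5*W*d²/2 (t(W, d) = ((W*(d*d))*5)/2 = ((W*d²)*5)/2 = (5*W*d²)/2 = 5*W*d²/2)
(t(-20, (5 + 6)*0) + (-1132 - 1*(-4229)))/(34555 - 18573/(-23801 - 156)) = ((5/2)*(-20)*((5 + 6)*0)² + (-1132 - 1*(-4229)))/(34555 - 18573/(-23801 - 156)) = ((5/2)*(-20)*(11*0)² + (-1132 + 4229))/(34555 - 18573/(-23957)) = ((5/2)*(-20)*0² + 3097)/(34555 - 18573*(-1/23957)) = ((5/2)*(-20)*0 + 3097)/(34555 + 18573/23957) = (0 + 3097)/(827852708/23957) = 3097*(23957/827852708) = 74194829/827852708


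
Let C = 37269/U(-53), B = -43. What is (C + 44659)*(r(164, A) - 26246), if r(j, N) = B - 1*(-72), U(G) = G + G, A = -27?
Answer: -123130368945/106 ≈ -1.1616e+9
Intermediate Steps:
U(G) = 2*G
r(j, N) = 29 (r(j, N) = -43 - 1*(-72) = -43 + 72 = 29)
C = -37269/106 (C = 37269/((2*(-53))) = 37269/(-106) = 37269*(-1/106) = -37269/106 ≈ -351.59)
(C + 44659)*(r(164, A) - 26246) = (-37269/106 + 44659)*(29 - 26246) = (4696585/106)*(-26217) = -123130368945/106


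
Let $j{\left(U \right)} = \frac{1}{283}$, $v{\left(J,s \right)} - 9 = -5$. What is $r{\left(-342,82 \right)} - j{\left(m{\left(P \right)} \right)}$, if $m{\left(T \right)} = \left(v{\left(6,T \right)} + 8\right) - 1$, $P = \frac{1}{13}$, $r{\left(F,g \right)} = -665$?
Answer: $- \frac{188196}{283} \approx -665.0$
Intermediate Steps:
$P = \frac{1}{13} \approx 0.076923$
$v{\left(J,s \right)} = 4$ ($v{\left(J,s \right)} = 9 - 5 = 4$)
$m{\left(T \right)} = 11$ ($m{\left(T \right)} = \left(4 + 8\right) - 1 = 12 - 1 = 11$)
$j{\left(U \right)} = \frac{1}{283}$
$r{\left(-342,82 \right)} - j{\left(m{\left(P \right)} \right)} = -665 - \frac{1}{283} = - \frac{188196}{283}$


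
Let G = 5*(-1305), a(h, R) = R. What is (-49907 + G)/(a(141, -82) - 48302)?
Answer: 3527/3024 ≈ 1.1663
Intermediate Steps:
G = -6525
(-49907 + G)/(a(141, -82) - 48302) = (-49907 - 6525)/(-82 - 48302) = -56432/(-48384) = -56432*(-1/48384) = 3527/3024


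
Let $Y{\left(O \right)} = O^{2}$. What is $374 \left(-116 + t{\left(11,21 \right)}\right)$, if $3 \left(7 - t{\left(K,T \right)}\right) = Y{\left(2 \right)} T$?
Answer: $-51238$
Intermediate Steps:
$t{\left(K,T \right)} = 7 - \frac{4 T}{3}$ ($t{\left(K,T \right)} = 7 - \frac{2^{2} T}{3} = 7 - \frac{4 T}{3}$)
$374 \left(-116 + t{\left(11,21 \right)}\right) = 374 \left(-116 + \left(7 - 28\right)\right) = 374 \left(-116 - 21\right) = 374 \left(-137\right) = -51238$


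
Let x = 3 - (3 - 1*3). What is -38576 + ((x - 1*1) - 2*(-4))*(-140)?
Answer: -39976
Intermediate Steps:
x = 3 (x = 3 - (3 - 3) = 3 - 1*0 = 3 + 0 = 3)
-38576 + ((x - 1*1) - 2*(-4))*(-140) = -38576 + ((3 - 1*1) - 2*(-4))*(-140) = -38576 + ((3 - 1) + 8)*(-140) = -38576 + (2 + 8)*(-140) = -38576 + 10*(-140) = -38576 - 1400 = -39976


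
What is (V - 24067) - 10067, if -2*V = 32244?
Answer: -50256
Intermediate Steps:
V = -16122 (V = -½*32244 = -16122)
(V - 24067) - 10067 = (-16122 - 24067) - 10067 = -40189 - 10067 = -50256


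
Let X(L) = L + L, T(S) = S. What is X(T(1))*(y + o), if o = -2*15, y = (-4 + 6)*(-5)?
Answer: -80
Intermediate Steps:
y = -10 (y = 2*(-5) = -10)
X(L) = 2*L
o = -30
X(T(1))*(y + o) = (2*1)*(-10 - 30) = 2*(-40) = -80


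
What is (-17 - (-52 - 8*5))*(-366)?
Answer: -27450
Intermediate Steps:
(-17 - (-52 - 8*5))*(-366) = (-17 - (-52 - 1*40))*(-366) = (-17 - (-52 - 40))*(-366) = (-17 - 1*(-92))*(-366) = (-17 + 92)*(-366) = 75*(-366) = -27450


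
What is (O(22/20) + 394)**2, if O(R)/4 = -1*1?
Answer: 152100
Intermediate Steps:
O(R) = -4 (O(R) = 4*(-1*1) = 4*(-1) = -4)
(O(22/20) + 394)**2 = (-4 + 394)**2 = 390**2 = 152100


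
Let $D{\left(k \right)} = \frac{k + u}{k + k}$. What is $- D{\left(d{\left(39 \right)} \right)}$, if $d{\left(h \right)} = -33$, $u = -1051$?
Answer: $- \frac{542}{33} \approx -16.424$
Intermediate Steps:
$D{\left(k \right)} = \frac{-1051 + k}{2 k}$ ($D{\left(k \right)} = \frac{k - 1051}{k + k} = \frac{-1051 + k}{2 k}$)
$- D{\left(d{\left(39 \right)} \right)} = - \frac{-1051 - 33}{2 \left(-33\right)} = - \frac{\left(-1\right) \left(-1084\right)}{2 \cdot 33} = \left(-1\right) \frac{542}{33} = - \frac{542}{33}$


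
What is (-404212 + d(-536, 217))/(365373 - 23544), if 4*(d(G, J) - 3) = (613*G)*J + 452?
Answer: -18228910/341829 ≈ -53.328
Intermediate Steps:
d(G, J) = 116 + 613*G*J/4 (d(G, J) = 3 + ((613*G)*J + 452)/4 = 3 + (613*G*J + 452)/4 = 3 + (452 + 613*G*J)/4 = 3 + (113 + 613*G*J/4) = 116 + 613*G*J/4)
(-404212 + d(-536, 217))/(365373 - 23544) = (-404212 + (116 + (613/4)*(-536)*217))/(365373 - 23544) = (-404212 + (116 - 17824814))/341829 = (-404212 - 17824698)*(1/341829) = -18228910*1/341829 = -18228910/341829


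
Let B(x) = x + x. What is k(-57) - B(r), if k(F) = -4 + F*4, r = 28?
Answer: -288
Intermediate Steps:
k(F) = -4 + 4*F
B(x) = 2*x
k(-57) - B(r) = (-4 + 4*(-57)) - 2*28 = (-4 - 228) - 1*56 = -232 - 56 = -288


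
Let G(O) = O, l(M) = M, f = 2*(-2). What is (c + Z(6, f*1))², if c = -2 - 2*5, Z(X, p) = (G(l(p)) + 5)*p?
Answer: 256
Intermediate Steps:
f = -4
Z(X, p) = p*(5 + p) (Z(X, p) = (p + 5)*p = (5 + p)*p = p*(5 + p))
c = -12 (c = -2 - 10 = -12)
(c + Z(6, f*1))² = (-12 + (-4*1)*(5 - 4*1))² = (-12 - 4*(5 - 4))² = (-12 - 4*1)² = (-12 - 4)² = (-16)² = 256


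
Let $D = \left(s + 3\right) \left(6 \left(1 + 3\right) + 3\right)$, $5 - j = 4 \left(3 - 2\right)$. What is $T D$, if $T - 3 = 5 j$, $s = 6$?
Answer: $1944$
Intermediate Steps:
$j = 1$ ($j = 5 - 4 \left(3 - 2\right) = 5 - 4 \cdot 1 = 5 - 4 = 1$)
$T = 8$ ($T = 3 + 5 \cdot 1 = 3 + 5 = 8$)
$D = 243$ ($D = \left(6 + 3\right) \left(6 \left(1 + 3\right) + 3\right) = 9 \left(6 \cdot 4 + 3\right) = 9 \left(24 + 3\right) = 9 \cdot 27 = 243$)
$T D = 8 \cdot 243 = 1944$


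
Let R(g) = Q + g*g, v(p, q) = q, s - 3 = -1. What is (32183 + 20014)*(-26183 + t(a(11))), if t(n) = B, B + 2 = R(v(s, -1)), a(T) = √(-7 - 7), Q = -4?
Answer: -1366935036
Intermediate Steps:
s = 2 (s = 3 - 1 = 2)
a(T) = I*√14 (a(T) = √(-14) = I*√14)
R(g) = -4 + g² (R(g) = -4 + g*g = -4 + g²)
B = -5 (B = -2 + (-4 + (-1)²) = -2 + (-4 + 1) = -2 - 3 = -5)
t(n) = -5
(32183 + 20014)*(-26183 + t(a(11))) = (32183 + 20014)*(-26183 - 5) = 52197*(-26188) = -1366935036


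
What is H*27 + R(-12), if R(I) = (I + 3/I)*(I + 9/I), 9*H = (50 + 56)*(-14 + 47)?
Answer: 170403/16 ≈ 10650.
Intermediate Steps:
H = 1166/3 (H = ((50 + 56)*(-14 + 47))/9 = (106*33)/9 = (⅑)*3498 = 1166/3 ≈ 388.67)
H*27 + R(-12) = (1166/3)*27 + (12 + (-12)² + 27/(-12)²) = 10494 + (12 + 144 + 27*(1/144)) = 10494 + (12 + 144 + 3/16) = 10494 + 2499/16 = 170403/16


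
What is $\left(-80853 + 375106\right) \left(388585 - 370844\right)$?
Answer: $5220342473$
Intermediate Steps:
$\left(-80853 + 375106\right) \left(388585 - 370844\right) = 294253 \cdot 17741 = 5220342473$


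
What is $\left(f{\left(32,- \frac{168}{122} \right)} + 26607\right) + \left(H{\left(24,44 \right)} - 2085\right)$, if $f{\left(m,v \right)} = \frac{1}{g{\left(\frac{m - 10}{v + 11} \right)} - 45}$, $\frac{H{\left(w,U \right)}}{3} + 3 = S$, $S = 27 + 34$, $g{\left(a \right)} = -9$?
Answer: $\frac{1333583}{54} \approx 24696.0$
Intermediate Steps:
$S = 61$
$H{\left(w,U \right)} = 174$ ($H{\left(w,U \right)} = -9 + 3 \cdot 61 = -9 + 183 = 174$)
$f{\left(m,v \right)} = - \frac{1}{54}$ ($f{\left(m,v \right)} = \frac{1}{-9 - 45} = \frac{1}{-54} = - \frac{1}{54}$)
$\left(f{\left(32,- \frac{168}{122} \right)} + 26607\right) + \left(H{\left(24,44 \right)} - 2085\right) = \left(- \frac{1}{54} + 26607\right) + \left(174 - 2085\right) = \frac{1436777}{54} - 1911 = \frac{1333583}{54}$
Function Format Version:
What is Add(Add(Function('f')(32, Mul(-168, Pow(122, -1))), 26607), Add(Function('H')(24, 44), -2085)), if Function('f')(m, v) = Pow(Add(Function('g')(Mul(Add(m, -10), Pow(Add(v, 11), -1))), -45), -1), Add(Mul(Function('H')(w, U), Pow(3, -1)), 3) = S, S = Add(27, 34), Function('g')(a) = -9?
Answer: Rational(1333583, 54) ≈ 24696.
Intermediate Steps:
S = 61
Function('H')(w, U) = 174 (Function('H')(w, U) = Add(-9, Mul(3, 61)) = Add(-9, 183) = 174)
Function('f')(m, v) = Rational(-1, 54) (Function('f')(m, v) = Pow(Add(-9, -45), -1) = Pow(-54, -1) = Rational(-1, 54))
Add(Add(Function('f')(32, Mul(-168, Pow(122, -1))), 26607), Add(Function('H')(24, 44), -2085)) = Add(Add(Rational(-1, 54), 26607), Add(174, -2085)) = Add(Rational(1436777, 54), -1911) = Rational(1333583, 54)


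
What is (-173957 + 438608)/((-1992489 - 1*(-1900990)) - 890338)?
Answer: -88217/327279 ≈ -0.26955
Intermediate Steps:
(-173957 + 438608)/((-1992489 - 1*(-1900990)) - 890338) = 264651/((-1992489 + 1900990) - 890338) = 264651/(-91499 - 890338) = 264651/(-981837) = 264651*(-1/981837) = -88217/327279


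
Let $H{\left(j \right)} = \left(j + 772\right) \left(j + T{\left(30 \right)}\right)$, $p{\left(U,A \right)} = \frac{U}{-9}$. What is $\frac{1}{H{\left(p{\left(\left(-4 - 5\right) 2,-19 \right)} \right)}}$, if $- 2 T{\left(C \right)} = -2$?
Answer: $\frac{1}{2322} \approx 0.00043066$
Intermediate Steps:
$T{\left(C \right)} = 1$ ($T{\left(C \right)} = \left(- \frac{1}{2}\right) \left(-2\right) = 1$)
$p{\left(U,A \right)} = - \frac{U}{9}$ ($p{\left(U,A \right)} = U \left(- \frac{1}{9}\right) = - \frac{U}{9}$)
$H{\left(j \right)} = \left(1 + j\right) \left(772 + j\right)$ ($H{\left(j \right)} = \left(j + 772\right) \left(j + 1\right) = \left(772 + j\right) \left(1 + j\right) = \left(1 + j\right) \left(772 + j\right)$)
$\frac{1}{H{\left(p{\left(\left(-4 - 5\right) 2,-19 \right)} \right)}} = \frac{1}{772 + \left(- \frac{\left(-4 - 5\right) 2}{9}\right)^{2} + 773 \left(- \frac{\left(-4 - 5\right) 2}{9}\right)} = \frac{1}{772 + \left(- \frac{\left(-9\right) 2}{9}\right)^{2} + 773 \left(- \frac{\left(-9\right) 2}{9}\right)} = \frac{1}{772 + \left(\left(- \frac{1}{9}\right) \left(-18\right)\right)^{2} + 773 \left(\left(- \frac{1}{9}\right) \left(-18\right)\right)} = \frac{1}{772 + 2^{2} + 773 \cdot 2} = \frac{1}{772 + 4 + 1546} = \frac{1}{2322}$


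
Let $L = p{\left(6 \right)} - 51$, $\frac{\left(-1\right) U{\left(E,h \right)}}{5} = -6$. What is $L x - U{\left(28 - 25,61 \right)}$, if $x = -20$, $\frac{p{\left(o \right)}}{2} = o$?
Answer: $750$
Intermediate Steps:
$p{\left(o \right)} = 2 o$
$U{\left(E,h \right)} = 30$ ($U{\left(E,h \right)} = \left(-5\right) \left(-6\right) = 30$)
$L = -39$ ($L = 2 \cdot 6 - 51 = 12 - 51 = -39$)
$L x - U{\left(28 - 25,61 \right)} = \left(-39\right) \left(-20\right) - 30 = 780 - 30 = 750$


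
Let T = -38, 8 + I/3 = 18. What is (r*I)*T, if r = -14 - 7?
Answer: 23940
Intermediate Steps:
I = 30 (I = -24 + 3*18 = -24 + 54 = 30)
r = -21
(r*I)*T = -21*30*(-38) = -630*(-38) = 23940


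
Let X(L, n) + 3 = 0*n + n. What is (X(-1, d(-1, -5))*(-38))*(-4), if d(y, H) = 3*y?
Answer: -912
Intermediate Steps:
X(L, n) = -3 + n (X(L, n) = -3 + (0*n + n) = -3 + (0 + n) = -3 + n)
(X(-1, d(-1, -5))*(-38))*(-4) = ((-3 + 3*(-1))*(-38))*(-4) = ((-3 - 3)*(-38))*(-4) = -6*(-38)*(-4) = 228*(-4) = -912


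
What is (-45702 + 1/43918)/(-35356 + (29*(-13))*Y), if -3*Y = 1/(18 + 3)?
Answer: 18064263915/13972517974 ≈ 1.2928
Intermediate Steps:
Y = -1/63 (Y = -1/(3*(18 + 3)) = -1/3/21 = -1/3*1/21 = -1/63 ≈ -0.015873)
(-45702 + 1/43918)/(-35356 + (29*(-13))*Y) = (-45702 + 1/43918)/(-35356 + (29*(-13))*(-1/63)) = (-45702 + 1/43918)/(-35356 - 377*(-1/63)) = -2007140435/(43918*(-35356 + 377/63)) = -2007140435/(43918*(-2227051/63)) = -2007140435/43918*(-63/2227051) = 18064263915/13972517974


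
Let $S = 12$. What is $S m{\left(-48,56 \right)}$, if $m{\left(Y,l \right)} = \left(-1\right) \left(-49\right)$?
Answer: $588$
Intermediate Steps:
$m{\left(Y,l \right)} = 49$
$S m{\left(-48,56 \right)} = 12 \cdot 49 = 588$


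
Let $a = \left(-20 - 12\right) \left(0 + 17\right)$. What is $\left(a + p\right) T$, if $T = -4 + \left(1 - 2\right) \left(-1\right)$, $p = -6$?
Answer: $1650$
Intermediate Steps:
$a = -544$ ($a = \left(-32\right) 17 = -544$)
$T = -3$ ($T = -4 - -1 = -4 + 1 = -3$)
$\left(a + p\right) T = \left(-544 - 6\right) \left(-3\right) = \left(-550\right) \left(-3\right) = 1650$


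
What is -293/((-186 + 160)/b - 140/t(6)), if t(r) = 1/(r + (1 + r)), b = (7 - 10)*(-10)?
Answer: 4395/27313 ≈ 0.16091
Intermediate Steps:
b = 30 (b = -3*(-10) = 30)
t(r) = 1/(1 + 2*r)
-293/((-186 + 160)/b - 140/t(6)) = -293/((-186 + 160)/30 - 140/(1/(1 + 2*6))) = -293/(-26*1/30 - 140/(1/(1 + 12))) = -293/(-13/15 - 140/(1/13)) = -293/(-13/15 - 140/1/13) = -293/(-13/15 - 140*13) = -293/(-13/15 - 1820) = -293/(-27313/15) = -293*(-15/27313) = 4395/27313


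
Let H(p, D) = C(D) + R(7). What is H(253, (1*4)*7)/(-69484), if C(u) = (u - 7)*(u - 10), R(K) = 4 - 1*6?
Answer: -94/17371 ≈ -0.0054113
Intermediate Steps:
R(K) = -2 (R(K) = 4 - 6 = -2)
C(u) = (-10 + u)*(-7 + u) (C(u) = (-7 + u)*(-10 + u) = (-10 + u)*(-7 + u))
H(p, D) = 68 + D² - 17*D (H(p, D) = (70 + D² - 17*D) - 2 = 68 + D² - 17*D)
H(253, (1*4)*7)/(-69484) = (68 + ((1*4)*7)² - 17*1*4*7)/(-69484) = (68 + (4*7)² - 68*7)*(-1/69484) = (68 + 28² - 17*28)*(-1/69484) = (68 + 784 - 476)*(-1/69484) = 376*(-1/69484) = -94/17371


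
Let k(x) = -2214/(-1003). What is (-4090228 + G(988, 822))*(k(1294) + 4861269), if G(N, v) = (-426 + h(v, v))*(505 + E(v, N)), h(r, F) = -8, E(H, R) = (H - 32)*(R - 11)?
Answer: -1654297732368345978/1003 ≈ -1.6493e+15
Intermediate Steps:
E(H, R) = (-32 + H)*(-11 + R)
k(x) = 2214/1003 (k(x) = -2214*(-1/1003) = 2214/1003)
G(N, v) = -371938 + 4774*v + 13888*N - 434*N*v (G(N, v) = (-426 - 8)*(505 + (352 - 32*N - 11*v + v*N)) = -434*(505 + (352 - 32*N - 11*v + N*v)) = -434*(857 - 32*N - 11*v + N*v) = -371938 + 4774*v + 13888*N - 434*N*v)
(-4090228 + G(988, 822))*(k(1294) + 4861269) = (-4090228 + (-371938 + 4774*822 + 13888*988 - 434*988*822))*(2214/1003 + 4861269) = (-4090228 + (-371938 + 3924228 + 13721344 - 352467024))*(4875855021/1003) = (-4090228 - 335193390)*(4875855021/1003) = -339283618*4875855021/1003 = -1654297732368345978/1003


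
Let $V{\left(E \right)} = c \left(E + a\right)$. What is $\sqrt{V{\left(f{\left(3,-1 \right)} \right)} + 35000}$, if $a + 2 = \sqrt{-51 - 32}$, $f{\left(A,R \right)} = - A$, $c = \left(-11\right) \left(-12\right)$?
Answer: $2 \sqrt{8585 + 33 i \sqrt{83}} \approx 185.34 + 3.2443 i$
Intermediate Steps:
$c = 132$
$a = -2 + i \sqrt{83}$ ($a = -2 + \sqrt{-51 - 32} = -2 + \sqrt{-83} = -2 + i \sqrt{83} \approx -2.0 + 9.1104 i$)
$V{\left(E \right)} = -264 + 132 E + 132 i \sqrt{83}$ ($V{\left(E \right)} = 132 \left(E - \left(2 - i \sqrt{83}\right)\right) = 132 \left(-2 + E + i \sqrt{83}\right) = -264 + 132 E + 132 i \sqrt{83}$)
$\sqrt{V{\left(f{\left(3,-1 \right)} \right)} + 35000} = \sqrt{\left(-264 + 132 \left(\left(-1\right) 3\right) + 132 i \sqrt{83}\right) + 35000} = \sqrt{\left(-264 + 132 \left(-3\right) + 132 i \sqrt{83}\right) + 35000} = \sqrt{\left(-264 - 396 + 132 i \sqrt{83}\right) + 35000} = \sqrt{\left(-660 + 132 i \sqrt{83}\right) + 35000} = \sqrt{34340 + 132 i \sqrt{83}}$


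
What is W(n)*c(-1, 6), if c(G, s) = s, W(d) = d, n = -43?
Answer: -258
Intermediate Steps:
W(n)*c(-1, 6) = -43*6 = -258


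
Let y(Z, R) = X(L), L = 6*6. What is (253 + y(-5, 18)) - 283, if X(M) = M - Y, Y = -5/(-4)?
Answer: 19/4 ≈ 4.7500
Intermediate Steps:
Y = 5/4 (Y = -5*(-1/4) = 5/4 ≈ 1.2500)
L = 36
X(M) = -5/4 + M (X(M) = M - 1*5/4 = M - 5/4 = -5/4 + M)
y(Z, R) = 139/4 (y(Z, R) = -5/4 + 36 = 139/4)
(253 + y(-5, 18)) - 283 = (253 + 139/4) - 283 = 1151/4 - 283 = 19/4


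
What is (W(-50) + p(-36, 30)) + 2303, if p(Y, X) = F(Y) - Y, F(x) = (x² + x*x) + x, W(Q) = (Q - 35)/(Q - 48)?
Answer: 479795/98 ≈ 4895.9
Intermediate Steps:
W(Q) = (-35 + Q)/(-48 + Q)
F(x) = x + 2*x² (F(x) = (x² + x²) + x = 2*x² + x = x + 2*x²)
p(Y, X) = -Y + Y*(1 + 2*Y) (p(Y, X) = Y*(1 + 2*Y) - Y = -Y + Y*(1 + 2*Y))
(W(-50) + p(-36, 30)) + 2303 = ((-35 - 50)/(-48 - 50) + 2*(-36)²) + 2303 = (-85/(-98) + 2*1296) + 2303 = (-1/98*(-85) + 2592) + 2303 = (85/98 + 2592) + 2303 = 254101/98 + 2303 = 479795/98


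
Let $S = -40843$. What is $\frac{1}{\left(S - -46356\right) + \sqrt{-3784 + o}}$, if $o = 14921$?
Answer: $\frac{149}{821136} - \frac{\sqrt{11137}}{30382032} \approx 0.00017798$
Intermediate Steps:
$\frac{1}{\left(S - -46356\right) + \sqrt{-3784 + o}} = \frac{1}{\left(-40843 - -46356\right) + \sqrt{-3784 + 14921}} = \frac{1}{\left(-40843 + 46356\right) + \sqrt{11137}} = \frac{1}{5513 + \sqrt{11137}}$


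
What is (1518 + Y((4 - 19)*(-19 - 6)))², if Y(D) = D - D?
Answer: 2304324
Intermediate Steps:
Y(D) = 0
(1518 + Y((4 - 19)*(-19 - 6)))² = (1518 + 0)² = 1518² = 2304324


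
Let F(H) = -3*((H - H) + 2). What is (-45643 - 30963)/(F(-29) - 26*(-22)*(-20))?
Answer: 38303/5723 ≈ 6.6928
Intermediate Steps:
F(H) = -6 (F(H) = -3*(0 + 2) = -3*2 = -6)
(-45643 - 30963)/(F(-29) - 26*(-22)*(-20)) = (-45643 - 30963)/(-6 - 26*(-22)*(-20)) = -76606/(-6 + 572*(-20)) = -76606/(-6 - 11440) = -76606/(-11446) = -76606*(-1/11446) = 38303/5723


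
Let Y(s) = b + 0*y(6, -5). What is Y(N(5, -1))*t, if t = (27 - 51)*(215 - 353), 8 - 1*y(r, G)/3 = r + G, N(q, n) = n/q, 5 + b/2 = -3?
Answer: -52992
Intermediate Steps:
b = -16 (b = -10 + 2*(-3) = -10 - 6 = -16)
y(r, G) = 24 - 3*G - 3*r (y(r, G) = 24 - 3*(r + G) = 24 - 3*(G + r) = 24 + (-3*G - 3*r) = 24 - 3*G - 3*r)
t = 3312 (t = -24*(-138) = 3312)
Y(s) = -16 (Y(s) = -16 + 0*(24 - 3*(-5) - 3*6) = -16 + 0*(24 + 15 - 18) = -16 + 0*21 = -16 + 0 = -16)
Y(N(5, -1))*t = -16*3312 = -52992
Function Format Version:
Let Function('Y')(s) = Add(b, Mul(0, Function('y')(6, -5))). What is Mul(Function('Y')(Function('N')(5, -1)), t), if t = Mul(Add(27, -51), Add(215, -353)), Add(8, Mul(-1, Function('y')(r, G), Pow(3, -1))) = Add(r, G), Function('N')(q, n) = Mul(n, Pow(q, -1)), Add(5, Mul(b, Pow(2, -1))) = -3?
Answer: -52992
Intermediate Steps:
b = -16 (b = Add(-10, Mul(2, -3)) = Add(-10, -6) = -16)
Function('y')(r, G) = Add(24, Mul(-3, G), Mul(-3, r)) (Function('y')(r, G) = Add(24, Mul(-3, Add(r, G))) = Add(24, Mul(-3, Add(G, r))) = Add(24, Add(Mul(-3, G), Mul(-3, r))) = Add(24, Mul(-3, G), Mul(-3, r)))
t = 3312 (t = Mul(-24, -138) = 3312)
Function('Y')(s) = -16 (Function('Y')(s) = Add(-16, Mul(0, Add(24, Mul(-3, -5), Mul(-3, 6)))) = Add(-16, Mul(0, Add(24, 15, -18))) = Add(-16, Mul(0, 21)) = Add(-16, 0) = -16)
Mul(Function('Y')(Function('N')(5, -1)), t) = Mul(-16, 3312) = -52992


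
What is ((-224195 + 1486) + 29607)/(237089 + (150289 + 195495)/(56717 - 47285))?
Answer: -113833629/139785577 ≈ -0.81434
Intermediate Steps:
((-224195 + 1486) + 29607)/(237089 + (150289 + 195495)/(56717 - 47285)) = (-222709 + 29607)/(237089 + 345784/9432) = -193102/(237089 + 345784*(1/9432)) = -193102/(237089 + 43223/1179) = -193102/279571154/1179 = -193102*1179/279571154 = -113833629/139785577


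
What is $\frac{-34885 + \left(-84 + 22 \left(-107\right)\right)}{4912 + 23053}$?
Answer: $- \frac{37323}{27965} \approx -1.3346$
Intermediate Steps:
$\frac{-34885 + \left(-84 + 22 \left(-107\right)\right)}{4912 + 23053} = \frac{-34885 - 2438}{27965} = \left(-34885 - 2438\right) \frac{1}{27965} = \left(-37323\right) \frac{1}{27965} = - \frac{37323}{27965}$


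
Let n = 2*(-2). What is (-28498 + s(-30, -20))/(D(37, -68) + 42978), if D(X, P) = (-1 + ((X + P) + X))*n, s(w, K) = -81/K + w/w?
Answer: -569859/859160 ≈ -0.66327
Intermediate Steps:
n = -4
s(w, K) = 1 - 81/K (s(w, K) = -81/K + 1 = 1 - 81/K)
D(X, P) = 4 - 8*X - 4*P (D(X, P) = (-1 + ((X + P) + X))*(-4) = (-1 + ((P + X) + X))*(-4) = (-1 + (P + 2*X))*(-4) = (-1 + P + 2*X)*(-4) = 4 - 8*X - 4*P)
(-28498 + s(-30, -20))/(D(37, -68) + 42978) = (-28498 + (-81 - 20)/(-20))/((4 - 8*37 - 4*(-68)) + 42978) = (-28498 - 1/20*(-101))/((4 - 296 + 272) + 42978) = (-28498 + 101/20)/(-20 + 42978) = -569859/20/42958 = -569859/20*1/42958 = -569859/859160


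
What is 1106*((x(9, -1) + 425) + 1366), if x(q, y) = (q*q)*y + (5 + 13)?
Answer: 1911168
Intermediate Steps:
x(q, y) = 18 + y*q**2 (x(q, y) = q**2*y + 18 = y*q**2 + 18 = 18 + y*q**2)
1106*((x(9, -1) + 425) + 1366) = 1106*(((18 - 1*9**2) + 425) + 1366) = 1106*(((18 - 1*81) + 425) + 1366) = 1106*(((18 - 81) + 425) + 1366) = 1106*((-63 + 425) + 1366) = 1106*(362 + 1366) = 1106*1728 = 1911168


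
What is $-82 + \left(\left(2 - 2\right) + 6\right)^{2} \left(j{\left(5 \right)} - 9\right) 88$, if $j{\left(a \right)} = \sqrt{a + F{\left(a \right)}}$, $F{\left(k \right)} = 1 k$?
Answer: $-28594 + 3168 \sqrt{10} \approx -18576.0$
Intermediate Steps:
$F{\left(k \right)} = k$
$j{\left(a \right)} = \sqrt{2} \sqrt{a}$ ($j{\left(a \right)} = \sqrt{a + a} = \sqrt{2 a} = \sqrt{2} \sqrt{a}$)
$-82 + \left(\left(2 - 2\right) + 6\right)^{2} \left(j{\left(5 \right)} - 9\right) 88 = -82 + \left(\left(2 - 2\right) + 6\right)^{2} \left(\sqrt{2} \sqrt{5} - 9\right) 88 = -82 + \left(0 + 6\right)^{2} \left(\sqrt{10} - 9\right) 88 = -82 + 6^{2} \left(-9 + \sqrt{10}\right) 88 = -82 + 36 \left(-9 + \sqrt{10}\right) 88 = -82 + \left(-324 + 36 \sqrt{10}\right) 88 = -82 - \left(28512 - 3168 \sqrt{10}\right) = -28594 + 3168 \sqrt{10}$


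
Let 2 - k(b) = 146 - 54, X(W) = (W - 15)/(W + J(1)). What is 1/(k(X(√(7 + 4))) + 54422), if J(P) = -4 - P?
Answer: 1/54332 ≈ 1.8405e-5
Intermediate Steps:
X(W) = (-15 + W)/(-5 + W) (X(W) = (W - 15)/(W + (-4 - 1*1)) = (-15 + W)/(W + (-4 - 1)) = (-15 + W)/(W - 5) = (-15 + W)/(-5 + W))
k(b) = -90 (k(b) = 2 - (146 - 54) = 2 - 1*92 = 2 - 92 = -90)
1/(k(X(√(7 + 4))) + 54422) = 1/(-90 + 54422) = 1/54332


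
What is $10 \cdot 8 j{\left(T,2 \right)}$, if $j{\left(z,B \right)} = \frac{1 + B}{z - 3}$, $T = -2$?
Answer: $-48$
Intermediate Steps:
$j{\left(z,B \right)} = \frac{1 + B}{-3 + z}$
$10 \cdot 8 j{\left(T,2 \right)} = 10 \cdot 8 \frac{1 + 2}{-3 - 2} = 80 \frac{1}{-5} \cdot 3 = 80 \left(\left(- \frac{1}{5}\right) 3\right) = 80 \left(- \frac{3}{5}\right) = -48$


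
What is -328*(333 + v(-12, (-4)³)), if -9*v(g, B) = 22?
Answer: -975800/9 ≈ -1.0842e+5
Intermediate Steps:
v(g, B) = -22/9 (v(g, B) = -⅑*22 = -22/9)
-328*(333 + v(-12, (-4)³)) = -328*(333 - 22/9) = -328*2975/9 = -975800/9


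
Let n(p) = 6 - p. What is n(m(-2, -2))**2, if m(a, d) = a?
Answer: 64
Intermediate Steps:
n(m(-2, -2))**2 = (6 - 1*(-2))**2 = (6 + 2)**2 = 8**2 = 64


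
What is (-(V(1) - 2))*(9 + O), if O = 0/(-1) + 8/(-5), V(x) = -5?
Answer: 259/5 ≈ 51.800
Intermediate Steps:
O = -8/5 (O = 0*(-1) + 8*(-⅕) = 0 - 8/5 = -8/5 ≈ -1.6000)
(-(V(1) - 2))*(9 + O) = (-(-5 - 2))*(9 - 8/5) = -1*(-7)*(37/5) = 7*(37/5) = 259/5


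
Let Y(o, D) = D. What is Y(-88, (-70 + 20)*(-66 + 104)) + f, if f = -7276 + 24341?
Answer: 15165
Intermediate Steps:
f = 17065
Y(-88, (-70 + 20)*(-66 + 104)) + f = (-70 + 20)*(-66 + 104) + 17065 = -50*38 + 17065 = -1900 + 17065 = 15165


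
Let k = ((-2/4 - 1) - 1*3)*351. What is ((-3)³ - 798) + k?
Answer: -4809/2 ≈ -2404.5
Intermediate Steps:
k = -3159/2 (k = ((-2*¼ - 1) - 3)*351 = ((-½ - 1) - 3)*351 = (-3/2 - 3)*351 = -9/2*351 = -3159/2 ≈ -1579.5)
((-3)³ - 798) + k = ((-3)³ - 798) - 3159/2 = (-27 - 798) - 3159/2 = -825 - 3159/2 = -4809/2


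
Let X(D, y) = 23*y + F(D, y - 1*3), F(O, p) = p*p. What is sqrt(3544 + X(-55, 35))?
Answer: 3*sqrt(597) ≈ 73.301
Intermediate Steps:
F(O, p) = p**2
X(D, y) = (-3 + y)**2 + 23*y (X(D, y) = 23*y + (y - 1*3)**2 = 23*y + (y - 3)**2 = 23*y + (-3 + y)**2 = (-3 + y)**2 + 23*y)
sqrt(3544 + X(-55, 35)) = sqrt(3544 + ((-3 + 35)**2 + 23*35)) = sqrt(3544 + (32**2 + 805)) = sqrt(3544 + (1024 + 805)) = sqrt(3544 + 1829) = sqrt(5373) = 3*sqrt(597)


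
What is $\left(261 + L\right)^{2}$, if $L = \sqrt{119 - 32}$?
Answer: $\left(261 + \sqrt{87}\right)^{2} \approx 73077.0$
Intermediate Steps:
$L = \sqrt{87} \approx 9.3274$
$\left(261 + L\right)^{2} = \left(261 + \sqrt{87}\right)^{2}$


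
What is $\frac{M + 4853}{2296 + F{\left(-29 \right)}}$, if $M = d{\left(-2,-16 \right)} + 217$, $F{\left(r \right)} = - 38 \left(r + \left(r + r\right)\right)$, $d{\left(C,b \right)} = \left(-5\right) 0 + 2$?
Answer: $\frac{2536}{2801} \approx 0.90539$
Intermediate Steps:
$d{\left(C,b \right)} = 2$ ($d{\left(C,b \right)} = 0 + 2 = 2$)
$F{\left(r \right)} = - 114 r$ ($F{\left(r \right)} = - 38 \left(r + 2 r\right) = - 38 \cdot 3 r = - 114 r$)
$M = 219$ ($M = 2 + 217 = 219$)
$\frac{M + 4853}{2296 + F{\left(-29 \right)}} = \frac{219 + 4853}{2296 - -3306} = \frac{5072}{2296 + 3306} = \frac{5072}{5602} = 5072 \cdot \frac{1}{5602} = \frac{2536}{2801}$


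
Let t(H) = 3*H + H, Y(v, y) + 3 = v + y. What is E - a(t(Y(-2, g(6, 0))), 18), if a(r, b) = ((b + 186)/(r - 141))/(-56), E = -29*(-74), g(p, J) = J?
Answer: 4837033/2254 ≈ 2146.0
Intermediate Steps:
Y(v, y) = -3 + v + y (Y(v, y) = -3 + (v + y) = -3 + v + y)
t(H) = 4*H
E = 2146
a(r, b) = -(186 + b)/(56*(-141 + r)) (a(r, b) = ((186 + b)/(-141 + r))*(-1/56) = -(186 + b)/(56*(-141 + r)))
E - a(t(Y(-2, g(6, 0))), 18) = 2146 - (-186 - 1*18)/(56*(-141 + 4*(-3 - 2 + 0))) = 2146 - (-186 - 18)/(56*(-141 + 4*(-5))) = 2146 - (-204)/(56*(-141 - 20)) = 2146 - (-204)/(56*(-161)) = 2146 - (-1)*(-204)/(56*161) = 2146 - 1*51/2254 = 2146 - 51/2254 = 4837033/2254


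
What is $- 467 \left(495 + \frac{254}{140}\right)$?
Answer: $- \frac{16240859}{70} \approx -2.3201 \cdot 10^{5}$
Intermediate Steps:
$- 467 \left(495 + \frac{254}{140}\right) = - 467 \left(495 + 254 \cdot \frac{1}{140}\right) = - 467 \left(495 + \frac{127}{70}\right) = \left(-467\right) \frac{34777}{70} = - \frac{16240859}{70}$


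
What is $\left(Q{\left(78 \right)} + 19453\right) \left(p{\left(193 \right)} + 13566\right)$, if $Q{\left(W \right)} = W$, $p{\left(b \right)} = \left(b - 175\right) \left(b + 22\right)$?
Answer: $340542516$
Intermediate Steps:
$p{\left(b \right)} = \left(-175 + b\right) \left(22 + b\right)$
$\left(Q{\left(78 \right)} + 19453\right) \left(p{\left(193 \right)} + 13566\right) = \left(78 + 19453\right) \left(\left(-3850 + 193^{2} - 29529\right) + 13566\right) = 19531 \left(\left(-3850 + 37249 - 29529\right) + 13566\right) = 19531 \left(3870 + 13566\right) = 19531 \cdot 17436 = 340542516$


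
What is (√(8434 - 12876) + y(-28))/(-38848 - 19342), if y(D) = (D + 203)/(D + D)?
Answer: 5/93104 - I*√4442/58190 ≈ 5.3703e-5 - 0.0011454*I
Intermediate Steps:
y(D) = (203 + D)/(2*D) (y(D) = (203 + D)/((2*D)) = (203 + D)*(1/(2*D)) = (203 + D)/(2*D))
(√(8434 - 12876) + y(-28))/(-38848 - 19342) = (√(8434 - 12876) + (½)*(203 - 28)/(-28))/(-38848 - 19342) = (√(-4442) + (½)*(-1/28)*175)/(-58190) = (I*√4442 - 25/8)*(-1/58190) = (-25/8 + I*√4442)*(-1/58190) = 5/93104 - I*√4442/58190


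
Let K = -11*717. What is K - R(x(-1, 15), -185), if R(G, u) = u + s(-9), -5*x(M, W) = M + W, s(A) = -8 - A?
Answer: -7703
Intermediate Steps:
x(M, W) = -M/5 - W/5 (x(M, W) = -(M + W)/5 = -M/5 - W/5)
R(G, u) = 1 + u (R(G, u) = u + (-8 - 1*(-9)) = u + (-8 + 9) = u + 1 = 1 + u)
K = -7887
K - R(x(-1, 15), -185) = -7887 - (1 - 185) = -7887 - 1*(-184) = -7887 + 184 = -7703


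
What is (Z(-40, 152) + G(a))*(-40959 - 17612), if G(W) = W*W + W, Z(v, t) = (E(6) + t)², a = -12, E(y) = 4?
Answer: -1433115228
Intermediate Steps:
Z(v, t) = (4 + t)²
G(W) = W + W² (G(W) = W² + W = W + W²)
(Z(-40, 152) + G(a))*(-40959 - 17612) = ((4 + 152)² - 12*(1 - 12))*(-40959 - 17612) = (156² - 12*(-11))*(-58571) = (24336 + 132)*(-58571) = 24468*(-58571) = -1433115228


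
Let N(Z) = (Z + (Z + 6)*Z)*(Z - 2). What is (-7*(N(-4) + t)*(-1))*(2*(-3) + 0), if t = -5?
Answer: -2814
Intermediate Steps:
N(Z) = (-2 + Z)*(Z + Z*(6 + Z)) (N(Z) = (Z + (6 + Z)*Z)*(-2 + Z) = (Z + Z*(6 + Z))*(-2 + Z) = (-2 + Z)*(Z + Z*(6 + Z)))
(-7*(N(-4) + t)*(-1))*(2*(-3) + 0) = (-7*(-4*(-14 + (-4)**2 + 5*(-4)) - 5)*(-1))*(2*(-3) + 0) = (-7*(-4*(-14 + 16 - 20) - 5)*(-1))*(-6 + 0) = -7*(-4*(-18) - 5)*(-1)*(-6) = -7*(72 - 5)*(-1)*(-6) = -469*(-1)*(-6) = -7*(-67)*(-6) = 469*(-6) = -2814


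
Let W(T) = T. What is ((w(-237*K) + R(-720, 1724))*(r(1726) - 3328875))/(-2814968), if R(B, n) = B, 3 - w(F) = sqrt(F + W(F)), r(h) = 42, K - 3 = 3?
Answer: -2386773261/2814968 - 9986499*I*sqrt(79)/1407484 ≈ -847.89 - 63.064*I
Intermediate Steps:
K = 6 (K = 3 + 3 = 6)
w(F) = 3 - sqrt(2)*sqrt(F) (w(F) = 3 - sqrt(F + F) = 3 - sqrt(2*F) = 3 - sqrt(2)*sqrt(F))
((w(-237*K) + R(-720, 1724))*(r(1726) - 3328875))/(-2814968) = (((3 - sqrt(2)*sqrt(-237*6)) - 720)*(42 - 3328875))/(-2814968) = (((3 - sqrt(2)*sqrt(-1422)) - 720)*(-3328833))*(-1/2814968) = (((3 - sqrt(2)*3*I*sqrt(158)) - 720)*(-3328833))*(-1/2814968) = (((3 - 6*I*sqrt(79)) - 720)*(-3328833))*(-1/2814968) = ((-717 - 6*I*sqrt(79))*(-3328833))*(-1/2814968) = (2386773261 + 19972998*I*sqrt(79))*(-1/2814968) = -2386773261/2814968 - 9986499*I*sqrt(79)/1407484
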